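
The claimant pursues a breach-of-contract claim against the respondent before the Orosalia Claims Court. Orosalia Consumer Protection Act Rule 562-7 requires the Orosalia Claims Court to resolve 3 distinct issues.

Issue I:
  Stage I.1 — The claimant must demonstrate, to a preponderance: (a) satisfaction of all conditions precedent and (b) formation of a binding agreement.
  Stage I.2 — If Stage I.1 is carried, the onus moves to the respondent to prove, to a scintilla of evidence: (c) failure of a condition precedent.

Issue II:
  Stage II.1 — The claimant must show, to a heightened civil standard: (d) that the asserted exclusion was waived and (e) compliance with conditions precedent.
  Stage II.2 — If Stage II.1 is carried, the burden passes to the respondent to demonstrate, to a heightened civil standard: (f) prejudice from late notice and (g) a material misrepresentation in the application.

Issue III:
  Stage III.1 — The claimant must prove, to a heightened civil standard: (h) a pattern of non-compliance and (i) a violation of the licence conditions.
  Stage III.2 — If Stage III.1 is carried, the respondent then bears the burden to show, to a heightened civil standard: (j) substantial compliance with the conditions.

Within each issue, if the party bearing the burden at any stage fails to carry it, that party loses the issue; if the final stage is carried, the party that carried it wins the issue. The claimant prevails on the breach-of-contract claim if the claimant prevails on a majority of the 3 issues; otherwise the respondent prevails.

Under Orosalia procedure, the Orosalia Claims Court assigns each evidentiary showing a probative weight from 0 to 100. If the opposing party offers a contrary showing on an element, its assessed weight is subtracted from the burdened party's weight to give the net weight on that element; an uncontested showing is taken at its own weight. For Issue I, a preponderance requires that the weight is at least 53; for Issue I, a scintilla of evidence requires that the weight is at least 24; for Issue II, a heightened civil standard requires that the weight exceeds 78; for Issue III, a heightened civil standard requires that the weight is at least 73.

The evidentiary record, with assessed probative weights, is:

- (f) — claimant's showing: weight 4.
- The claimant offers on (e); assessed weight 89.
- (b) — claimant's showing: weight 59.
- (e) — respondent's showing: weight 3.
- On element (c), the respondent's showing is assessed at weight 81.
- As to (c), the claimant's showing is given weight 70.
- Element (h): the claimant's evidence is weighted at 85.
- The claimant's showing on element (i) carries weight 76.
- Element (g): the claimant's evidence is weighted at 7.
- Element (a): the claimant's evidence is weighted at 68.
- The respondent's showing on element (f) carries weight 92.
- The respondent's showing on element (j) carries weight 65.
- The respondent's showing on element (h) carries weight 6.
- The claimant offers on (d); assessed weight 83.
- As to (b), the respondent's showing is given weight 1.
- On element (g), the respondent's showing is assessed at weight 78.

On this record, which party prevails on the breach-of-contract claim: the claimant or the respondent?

claimant

— Issue I —
At Stage I.1 the claimant must meet a preponderance (weight is at least 53): on (a) the weight is 68, ≥ 53, so (a) meets the standard; on (b) the weight is 59 less the opposing 1 gives net 58, which does reach 53, so (b) meets the standard.
  Stage I.1 is satisfied; the onus moves to the respondent.
At Stage I.2 the respondent must meet a scintilla of evidence (weight is at least 24): on (c) the weight is 81 less the opposing 70 gives net 11, < 24, so (c) does not meet the standard.
  Stage I.2 not carried; the respondent fails its burden.
The analysis ends at Stage I.2; the claimant prevails on this issue.
— Issue II —
At Stage II.1 the claimant must meet a heightened civil standard (weight exceeds 78): on (d) the weight is 83, which does exceed 78, so (d) meets the standard; on (e) the weight is 89 less the opposing 3 gives net 86, which does exceed 78, so (e) meets the standard.
  Stage II.1 is satisfied; the onus moves to the respondent.
At Stage II.2 the respondent must meet a heightened civil standard (weight exceeds 78): on (f) the weight is 92 less the opposing 4 gives net 88, which does exceed 78, so (f) meets the standard; on (g) the weight is 78 less the opposing 7 gives net 71, ≤ 78, so (g) does not meet the standard.
  Stage II.2 not carried; the respondent fails its burden.
So the claimant prevails on this issue.
— Issue III —
At Stage III.1 the claimant must meet a heightened civil standard (weight is at least 73): on (h) the weight is 85 less the opposing 6 gives net 79, ≥ 73, so (h) meets the standard; on (i) the weight is 76, ≥ 73, so (i) meets the standard.
  The claimant carries Stage III.1; the respondent now bears the burden.
At Stage III.2 the respondent must meet a heightened civil standard (weight is at least 73): on (j) the weight is 65, < 73, so (j) does not meet the standard.
  Not every element is met, so the respondent fails to carry Stage III.2.
The claimant prevails on this issue.
Per-issue: Issue I → claimant; Issue II → claimant; Issue III → claimant. The claimant must prevail on a majority of issues; overall, the claimant prevails.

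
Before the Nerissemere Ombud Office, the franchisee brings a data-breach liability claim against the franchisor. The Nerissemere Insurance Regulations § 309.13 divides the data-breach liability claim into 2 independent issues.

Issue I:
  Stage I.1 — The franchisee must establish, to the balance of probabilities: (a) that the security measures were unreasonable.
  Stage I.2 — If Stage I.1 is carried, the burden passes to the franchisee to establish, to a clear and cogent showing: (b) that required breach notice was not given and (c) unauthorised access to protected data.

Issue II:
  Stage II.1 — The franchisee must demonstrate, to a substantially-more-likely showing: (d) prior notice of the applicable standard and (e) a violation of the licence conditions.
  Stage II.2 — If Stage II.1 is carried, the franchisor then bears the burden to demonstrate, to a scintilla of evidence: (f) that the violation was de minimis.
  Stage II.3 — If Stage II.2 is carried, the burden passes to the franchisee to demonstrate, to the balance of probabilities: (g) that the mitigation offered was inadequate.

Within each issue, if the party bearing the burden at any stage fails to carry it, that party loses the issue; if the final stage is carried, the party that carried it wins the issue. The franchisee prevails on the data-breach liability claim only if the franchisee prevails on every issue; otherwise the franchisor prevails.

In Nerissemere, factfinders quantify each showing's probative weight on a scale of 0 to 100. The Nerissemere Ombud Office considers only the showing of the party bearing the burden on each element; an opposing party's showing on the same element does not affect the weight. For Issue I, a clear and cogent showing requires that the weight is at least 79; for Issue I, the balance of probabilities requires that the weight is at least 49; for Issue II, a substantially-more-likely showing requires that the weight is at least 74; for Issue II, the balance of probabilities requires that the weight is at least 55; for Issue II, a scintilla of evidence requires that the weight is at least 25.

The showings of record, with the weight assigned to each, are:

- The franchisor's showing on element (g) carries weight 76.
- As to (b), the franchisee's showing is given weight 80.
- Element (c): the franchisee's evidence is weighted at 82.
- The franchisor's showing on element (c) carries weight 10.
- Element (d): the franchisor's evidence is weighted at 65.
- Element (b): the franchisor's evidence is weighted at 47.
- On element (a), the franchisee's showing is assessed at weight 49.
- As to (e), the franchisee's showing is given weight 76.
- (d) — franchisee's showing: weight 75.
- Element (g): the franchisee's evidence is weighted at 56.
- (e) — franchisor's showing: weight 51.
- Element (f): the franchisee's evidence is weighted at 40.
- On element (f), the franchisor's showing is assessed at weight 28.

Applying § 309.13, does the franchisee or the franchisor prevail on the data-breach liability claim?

franchisee

— Issue I —
At Stage I.1 the franchisee must meet the balance of probabilities (weight is at least 49): on (a) the weight is 49, ≥ 49, so (a) meets the standard.
  Stage I.1 carried; the burden remains with the franchisee.
At Stage I.2 the franchisee must meet a clear and cogent showing (weight is at least 79): on (b) the weight is 80 (the franchisor's 47 is given no effect), ≥ 79, so (b) meets the standard; on (c) the weight is 82 (the franchisor's 10 is given no effect), which does reach 79, so (c) meets the standard.
  Stage I.2 carried; the final stage is satisfied.
With every stage satisfied, the franchisee prevails on this issue.
— Issue II —
Stage II.1 — burden on franchisee; standard: a substantially-more-likely showing (weight is at least 74).
    (d): 75 (franchisor's 65 disregarded) ≥ 74 [met]
    (e): 76 (franchisor's 51 disregarded) ≥ 74 [met]
  Stage II.1 is satisfied; the onus moves to the franchisor.
Stage II.2 — burden on franchisor; standard: a scintilla of evidence (weight is at least 25).
    (f): 28 (franchisee's 40 disregarded) ≥ 25 [met]
  Stage II.2 is satisfied; the onus moves to the franchisee.
Stage II.3 — burden on franchisee; standard: the balance of probabilities (weight is at least 55).
    (g): 56 (franchisor's 76 disregarded) ≥ 55 [met]
  All elements met at the final stage.
Every stage carried; the franchisee prevails on this issue.
Per-issue: Issue I → franchisee; Issue II → franchisee. The franchisee must prevail on every issue; overall, the franchisee prevails.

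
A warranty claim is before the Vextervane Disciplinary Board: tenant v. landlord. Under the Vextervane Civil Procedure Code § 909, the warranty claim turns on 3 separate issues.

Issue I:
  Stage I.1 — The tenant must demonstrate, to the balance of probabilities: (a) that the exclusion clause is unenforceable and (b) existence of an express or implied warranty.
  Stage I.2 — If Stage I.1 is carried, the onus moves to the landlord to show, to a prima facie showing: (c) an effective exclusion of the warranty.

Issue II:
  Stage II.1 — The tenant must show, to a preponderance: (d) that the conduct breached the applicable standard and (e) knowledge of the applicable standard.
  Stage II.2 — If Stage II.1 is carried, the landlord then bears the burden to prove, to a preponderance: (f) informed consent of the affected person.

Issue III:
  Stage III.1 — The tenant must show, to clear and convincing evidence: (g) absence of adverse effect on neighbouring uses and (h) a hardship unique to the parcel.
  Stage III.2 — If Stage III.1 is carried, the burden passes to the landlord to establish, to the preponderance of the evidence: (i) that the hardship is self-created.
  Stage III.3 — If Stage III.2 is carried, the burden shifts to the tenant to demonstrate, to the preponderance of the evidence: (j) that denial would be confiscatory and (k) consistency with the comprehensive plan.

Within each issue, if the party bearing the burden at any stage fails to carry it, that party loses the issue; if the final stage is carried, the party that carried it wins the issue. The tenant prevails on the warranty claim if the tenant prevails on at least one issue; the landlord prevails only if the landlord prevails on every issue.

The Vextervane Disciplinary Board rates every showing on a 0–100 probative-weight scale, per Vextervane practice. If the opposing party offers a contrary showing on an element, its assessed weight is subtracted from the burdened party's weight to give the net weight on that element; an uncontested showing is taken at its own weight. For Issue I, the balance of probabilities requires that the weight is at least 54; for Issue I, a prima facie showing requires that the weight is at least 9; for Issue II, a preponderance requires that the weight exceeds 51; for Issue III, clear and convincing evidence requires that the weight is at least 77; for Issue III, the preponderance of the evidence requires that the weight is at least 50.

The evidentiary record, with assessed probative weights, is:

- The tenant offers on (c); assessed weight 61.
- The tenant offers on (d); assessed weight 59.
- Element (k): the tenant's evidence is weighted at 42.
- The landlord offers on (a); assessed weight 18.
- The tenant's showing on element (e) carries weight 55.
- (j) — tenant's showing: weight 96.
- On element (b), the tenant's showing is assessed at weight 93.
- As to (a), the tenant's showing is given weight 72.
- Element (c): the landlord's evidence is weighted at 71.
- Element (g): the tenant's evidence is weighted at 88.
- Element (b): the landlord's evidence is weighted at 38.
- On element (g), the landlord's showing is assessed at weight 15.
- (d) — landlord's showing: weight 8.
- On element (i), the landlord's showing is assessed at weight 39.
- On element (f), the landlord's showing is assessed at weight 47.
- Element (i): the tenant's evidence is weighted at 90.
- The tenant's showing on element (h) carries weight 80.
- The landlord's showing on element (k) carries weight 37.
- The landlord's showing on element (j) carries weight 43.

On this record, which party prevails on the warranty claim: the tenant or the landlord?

landlord

— Issue I —
Stage I.1 (tenant, the balance of probabilities, weight is at least 54): (a) net 72−18=54 ≥ 54 — meets; (b) net 93−38=55 ≥ 54 — meets.
  Stage I.1 carried; the burden shifts to the landlord.
Stage I.2 (landlord, a prima facie showing, weight is at least 9): (c) net 71−61=10 ≥ 9 — meets.
  Stage I.2 carried; the final stage is satisfied.
With every stage satisfied, the landlord prevails on this issue.
— Issue II —
Stage II.1 — burden on tenant; standard: a preponderance (weight exceeds 51).
    (d): 59 − 8 = 51 ≤ 51 [not met]
    (e): 55 > 51 [met]
  Stage II.1 not carried; the tenant fails its burden.
So the landlord prevails on this issue.
— Issue III —
At Stage III.1 the tenant must meet clear and convincing evidence (weight is at least 77): on (g) the weight is 88 less the opposing 15 gives net 73, which does not reach 77, so (g) does not meet the standard; on (h) the weight is 80, which does reach 77, so (h) meets the standard.
  Not every element is met, so the tenant fails to carry Stage III.1.
The landlord prevails on this issue.
Per-issue: Issue I → landlord; Issue II → landlord; Issue III → landlord. The tenant must prevail on at least one issue; overall, the landlord prevails.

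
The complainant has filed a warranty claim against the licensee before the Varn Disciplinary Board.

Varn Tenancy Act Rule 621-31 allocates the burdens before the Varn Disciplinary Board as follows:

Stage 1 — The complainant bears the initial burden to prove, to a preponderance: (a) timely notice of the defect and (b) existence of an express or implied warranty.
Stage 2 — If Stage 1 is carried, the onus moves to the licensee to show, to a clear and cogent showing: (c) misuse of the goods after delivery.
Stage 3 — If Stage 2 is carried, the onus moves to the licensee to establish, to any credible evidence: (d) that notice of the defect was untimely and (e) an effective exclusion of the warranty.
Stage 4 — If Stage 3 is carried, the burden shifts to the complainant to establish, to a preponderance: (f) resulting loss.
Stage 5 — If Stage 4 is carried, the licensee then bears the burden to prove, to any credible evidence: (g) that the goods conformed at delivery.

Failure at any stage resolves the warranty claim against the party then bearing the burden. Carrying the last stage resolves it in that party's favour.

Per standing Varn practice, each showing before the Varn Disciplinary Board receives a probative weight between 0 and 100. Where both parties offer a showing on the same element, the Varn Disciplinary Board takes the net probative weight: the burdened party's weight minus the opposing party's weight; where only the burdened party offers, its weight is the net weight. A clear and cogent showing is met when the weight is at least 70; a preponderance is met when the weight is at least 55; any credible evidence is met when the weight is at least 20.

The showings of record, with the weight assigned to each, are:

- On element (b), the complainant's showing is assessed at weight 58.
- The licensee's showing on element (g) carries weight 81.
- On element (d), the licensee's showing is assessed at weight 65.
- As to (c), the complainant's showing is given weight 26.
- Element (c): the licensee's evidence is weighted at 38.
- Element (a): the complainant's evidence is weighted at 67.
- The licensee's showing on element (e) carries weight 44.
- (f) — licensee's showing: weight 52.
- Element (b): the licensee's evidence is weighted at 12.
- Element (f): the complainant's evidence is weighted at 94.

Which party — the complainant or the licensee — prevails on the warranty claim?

Stage 1 — burden on complainant; standard: a preponderance (weight is at least 55).
    (a): 67 ≥ 55 [met]
    (b): 58 − 12 = 46 < 55 [not met]
  Not every element is met, so the complainant fails to carry Stage 1.
The licensee prevails.

licensee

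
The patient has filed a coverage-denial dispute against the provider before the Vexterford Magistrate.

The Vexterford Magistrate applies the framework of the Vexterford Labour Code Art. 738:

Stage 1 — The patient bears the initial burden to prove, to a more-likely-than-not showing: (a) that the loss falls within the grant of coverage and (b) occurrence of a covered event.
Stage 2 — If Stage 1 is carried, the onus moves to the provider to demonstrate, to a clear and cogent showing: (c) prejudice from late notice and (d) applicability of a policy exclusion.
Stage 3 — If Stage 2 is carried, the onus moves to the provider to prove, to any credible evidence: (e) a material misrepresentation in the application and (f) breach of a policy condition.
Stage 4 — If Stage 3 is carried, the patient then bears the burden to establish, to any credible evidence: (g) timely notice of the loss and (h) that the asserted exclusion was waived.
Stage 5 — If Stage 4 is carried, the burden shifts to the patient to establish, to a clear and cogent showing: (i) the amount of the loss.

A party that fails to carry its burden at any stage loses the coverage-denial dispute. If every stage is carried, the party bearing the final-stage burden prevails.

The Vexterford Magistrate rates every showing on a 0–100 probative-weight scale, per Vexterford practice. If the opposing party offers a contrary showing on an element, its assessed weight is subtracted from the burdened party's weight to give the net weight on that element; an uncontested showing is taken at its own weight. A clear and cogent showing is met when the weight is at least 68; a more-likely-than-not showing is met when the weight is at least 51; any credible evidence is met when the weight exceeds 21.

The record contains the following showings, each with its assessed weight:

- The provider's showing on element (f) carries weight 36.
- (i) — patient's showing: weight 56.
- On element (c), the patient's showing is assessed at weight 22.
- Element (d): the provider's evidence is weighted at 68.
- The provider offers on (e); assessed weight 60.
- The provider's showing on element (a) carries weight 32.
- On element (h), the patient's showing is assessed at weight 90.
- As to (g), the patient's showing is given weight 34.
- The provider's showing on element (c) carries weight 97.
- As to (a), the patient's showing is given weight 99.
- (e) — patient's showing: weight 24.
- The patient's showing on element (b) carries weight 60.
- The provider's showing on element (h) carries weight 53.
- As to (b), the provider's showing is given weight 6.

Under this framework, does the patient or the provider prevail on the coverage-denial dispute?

provider

Stage 1 — burden on patient; standard: a more-likely-than-not showing (weight is at least 51).
    (a): 99 − 32 = 67 ≥ 51 [met]
    (b): 60 − 6 = 54 ≥ 51 [met]
  All elements met. The burden passes to the provider.
Stage 2 — burden on provider; standard: a clear and cogent showing (weight is at least 68).
    (c): 97 − 22 = 75 ≥ 68 [met]
    (d): 68 ≥ 68 [met]
  Stage 2 carried; the burden remains with the provider.
Stage 3 — burden on provider; standard: any credible evidence (weight exceeds 21).
    (e): 60 − 24 = 36 > 21 [met]
    (f): 36 > 21 [met]
  The provider carries Stage 3; the patient now bears the burden.
Stage 4 — burden on patient; standard: any credible evidence (weight exceeds 21).
    (g): 34 > 21 [met]
    (h): 90 − 53 = 37 > 21 [met]
  All elements met. The patient retains the burden for Stage 5.
Stage 5 — burden on patient; standard: a clear and cogent showing (weight is at least 68).
    (i): 56 < 68 [not met]
  The patient does not carry Stage 5.
The analysis ends at Stage 5; the provider prevails.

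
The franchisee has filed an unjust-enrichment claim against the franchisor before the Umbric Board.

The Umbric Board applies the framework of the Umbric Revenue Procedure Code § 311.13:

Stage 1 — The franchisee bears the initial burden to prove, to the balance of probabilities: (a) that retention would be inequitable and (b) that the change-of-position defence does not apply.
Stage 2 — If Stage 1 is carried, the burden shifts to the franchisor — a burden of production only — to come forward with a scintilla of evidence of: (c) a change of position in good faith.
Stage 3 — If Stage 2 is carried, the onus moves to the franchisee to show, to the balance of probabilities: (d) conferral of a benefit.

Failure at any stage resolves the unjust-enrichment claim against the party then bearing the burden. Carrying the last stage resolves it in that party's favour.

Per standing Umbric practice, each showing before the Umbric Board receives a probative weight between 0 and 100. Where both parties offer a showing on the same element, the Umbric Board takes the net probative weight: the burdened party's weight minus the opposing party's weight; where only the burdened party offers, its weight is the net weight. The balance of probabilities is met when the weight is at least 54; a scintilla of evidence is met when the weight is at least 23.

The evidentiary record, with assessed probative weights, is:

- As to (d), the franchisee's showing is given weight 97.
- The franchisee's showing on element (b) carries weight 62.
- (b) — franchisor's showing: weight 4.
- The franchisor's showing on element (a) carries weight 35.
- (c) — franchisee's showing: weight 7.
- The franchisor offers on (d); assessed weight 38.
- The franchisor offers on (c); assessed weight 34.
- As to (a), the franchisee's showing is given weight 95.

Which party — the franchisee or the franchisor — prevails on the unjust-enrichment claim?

franchisee

At Stage 1 the franchisee must meet the balance of probabilities (weight is at least 54): on (a) the weight is 95 less the opposing 35 gives net 60, which does reach 54, so (a) meets the standard; on (b) the weight is 62 less the opposing 4 gives net 58, which does reach 54, so (b) meets the standard.
  Stage 1 is satisfied; the onus moves to the franchisor.
At Stage 2 the franchisor must meet a scintilla of evidence (weight is at least 23): on (c) the weight is 34 less the opposing 7 gives net 27, ≥ 23, so (c) meets the standard.
  The franchisor carries Stage 2; the franchisee now bears the burden.
At Stage 3 the franchisee must meet the balance of probabilities (weight is at least 54): on (d) the weight is 97 less the opposing 38 gives net 59, which does reach 54, so (d) meets the standard.
  The franchisee carries the last stage.
With every stage satisfied, the franchisee prevails.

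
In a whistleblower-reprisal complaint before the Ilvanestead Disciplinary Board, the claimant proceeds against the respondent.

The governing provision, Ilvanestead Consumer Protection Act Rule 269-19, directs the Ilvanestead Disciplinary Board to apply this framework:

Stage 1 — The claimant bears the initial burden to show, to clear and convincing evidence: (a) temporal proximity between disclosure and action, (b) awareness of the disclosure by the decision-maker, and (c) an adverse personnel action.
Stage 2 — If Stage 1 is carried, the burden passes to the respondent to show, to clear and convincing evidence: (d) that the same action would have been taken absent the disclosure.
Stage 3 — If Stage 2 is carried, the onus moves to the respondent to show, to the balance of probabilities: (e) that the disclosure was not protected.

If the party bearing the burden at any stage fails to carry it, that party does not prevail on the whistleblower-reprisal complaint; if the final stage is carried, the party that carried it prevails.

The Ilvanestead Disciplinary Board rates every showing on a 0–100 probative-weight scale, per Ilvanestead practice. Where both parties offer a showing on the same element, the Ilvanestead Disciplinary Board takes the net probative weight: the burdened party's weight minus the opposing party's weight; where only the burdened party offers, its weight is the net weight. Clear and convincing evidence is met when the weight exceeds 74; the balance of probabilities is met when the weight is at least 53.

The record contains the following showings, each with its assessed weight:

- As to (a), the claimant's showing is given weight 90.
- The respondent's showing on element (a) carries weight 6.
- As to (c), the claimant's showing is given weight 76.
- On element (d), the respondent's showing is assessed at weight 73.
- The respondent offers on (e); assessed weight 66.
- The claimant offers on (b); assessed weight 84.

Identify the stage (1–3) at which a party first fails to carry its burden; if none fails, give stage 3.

stage 2

Stage 1 (claimant, clear and convincing evidence, weight exceeds 74): (a) net 90−6=84 > 74 — meets; (b) 84 > 74 — meets; (c) 76 > 74 — meets.
  The claimant carries Stage 1; the respondent now bears the burden.
Stage 2 (respondent, clear and convincing evidence, weight exceeds 74): (d) 73 ≤ 74 — fails.
  The respondent does not carry Stage 2.
So the claimant prevails.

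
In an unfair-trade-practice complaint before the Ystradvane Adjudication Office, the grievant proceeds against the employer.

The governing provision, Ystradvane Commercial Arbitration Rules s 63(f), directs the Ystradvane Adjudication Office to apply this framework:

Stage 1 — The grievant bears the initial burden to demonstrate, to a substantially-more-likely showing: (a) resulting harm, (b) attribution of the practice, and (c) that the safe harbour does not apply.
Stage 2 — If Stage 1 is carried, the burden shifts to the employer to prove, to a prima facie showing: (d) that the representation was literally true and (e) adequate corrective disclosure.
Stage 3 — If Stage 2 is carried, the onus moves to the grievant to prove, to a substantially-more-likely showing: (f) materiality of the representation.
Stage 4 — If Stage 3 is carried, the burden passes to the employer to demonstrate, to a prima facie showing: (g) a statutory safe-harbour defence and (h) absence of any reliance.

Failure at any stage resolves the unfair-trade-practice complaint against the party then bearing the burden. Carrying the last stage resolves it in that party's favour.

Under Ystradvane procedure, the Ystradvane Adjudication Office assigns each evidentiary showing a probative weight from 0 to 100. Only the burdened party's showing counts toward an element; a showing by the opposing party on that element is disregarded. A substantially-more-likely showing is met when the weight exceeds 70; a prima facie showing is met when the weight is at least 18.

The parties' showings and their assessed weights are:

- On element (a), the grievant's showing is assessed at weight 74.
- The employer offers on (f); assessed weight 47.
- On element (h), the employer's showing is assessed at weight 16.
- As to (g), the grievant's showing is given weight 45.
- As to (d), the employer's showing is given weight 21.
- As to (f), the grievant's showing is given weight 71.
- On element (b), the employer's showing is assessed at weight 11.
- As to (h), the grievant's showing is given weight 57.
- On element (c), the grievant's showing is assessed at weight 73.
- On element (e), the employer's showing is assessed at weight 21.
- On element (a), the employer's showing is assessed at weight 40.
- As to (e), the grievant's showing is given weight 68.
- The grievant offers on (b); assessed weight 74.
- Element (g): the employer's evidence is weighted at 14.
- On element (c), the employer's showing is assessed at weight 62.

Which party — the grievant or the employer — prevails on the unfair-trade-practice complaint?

grievant

Stage 1 — burden on grievant; standard: a substantially-more-likely showing (weight exceeds 70).
    (a): 74 (employer's 40 disregarded) > 70 [met]
    (b): 74 (employer's 11 disregarded) > 70 [met]
    (c): 73 (employer's 62 disregarded) > 70 [met]
  Stage 1 is satisfied; the onus moves to the employer.
Stage 2 — burden on employer; standard: a prima facie showing (weight is at least 18).
    (d): 21 ≥ 18 [met]
    (e): 21 (grievant's 68 disregarded) ≥ 18 [met]
  Stage 2 carried; the burden shifts to the grievant.
Stage 3 — burden on grievant; standard: a substantially-more-likely showing (weight exceeds 70).
    (f): 71 (employer's 47 disregarded) > 70 [met]
  The grievant carries Stage 3; the employer now bears the burden.
Stage 4 — burden on employer; standard: a prima facie showing (weight is at least 18).
    (g): 14 (grievant's 45 disregarded) < 18 [not met]
    (h): 16 (grievant's 57 disregarded) < 18 [not met]
  The employer does not carry Stage 4.
The analysis ends at Stage 4; the grievant prevails.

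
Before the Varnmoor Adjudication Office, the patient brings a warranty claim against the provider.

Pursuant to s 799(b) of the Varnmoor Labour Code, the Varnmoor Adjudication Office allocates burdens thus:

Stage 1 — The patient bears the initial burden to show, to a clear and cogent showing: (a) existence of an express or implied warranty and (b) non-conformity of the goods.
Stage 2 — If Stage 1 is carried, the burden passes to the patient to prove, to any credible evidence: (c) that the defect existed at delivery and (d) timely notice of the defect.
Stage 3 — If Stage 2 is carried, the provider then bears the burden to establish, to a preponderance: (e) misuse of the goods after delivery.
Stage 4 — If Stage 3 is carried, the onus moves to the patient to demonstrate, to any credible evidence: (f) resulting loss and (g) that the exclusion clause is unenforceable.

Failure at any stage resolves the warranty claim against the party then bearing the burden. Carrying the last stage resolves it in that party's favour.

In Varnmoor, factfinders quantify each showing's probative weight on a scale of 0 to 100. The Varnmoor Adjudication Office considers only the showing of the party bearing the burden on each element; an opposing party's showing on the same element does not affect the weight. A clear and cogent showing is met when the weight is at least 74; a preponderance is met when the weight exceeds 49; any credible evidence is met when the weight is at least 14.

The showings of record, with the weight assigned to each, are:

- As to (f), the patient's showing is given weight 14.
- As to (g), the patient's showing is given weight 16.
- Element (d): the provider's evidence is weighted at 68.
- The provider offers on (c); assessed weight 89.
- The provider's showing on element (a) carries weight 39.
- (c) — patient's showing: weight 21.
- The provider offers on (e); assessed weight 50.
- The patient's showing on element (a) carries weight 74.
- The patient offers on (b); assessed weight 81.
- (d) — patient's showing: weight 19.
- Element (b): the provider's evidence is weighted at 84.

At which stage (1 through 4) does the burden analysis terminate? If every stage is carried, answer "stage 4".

Stage 1 (patient, a clear and cogent showing, weight is at least 74): (a) 74 (provider's 39 disregarded) ≥ 74 — meets; (b) 81 (provider's 84 disregarded) ≥ 74 — meets.
  Stage 1 carried; the burden remains with the patient.
Stage 2 (patient, any credible evidence, weight is at least 14): (c) 21 (provider's 89 disregarded) ≥ 14 — meets; (d) 19 (provider's 68 disregarded) ≥ 14 — meets.
  Stage 2 carried; the burden shifts to the provider.
Stage 3 (provider, a preponderance, weight exceeds 49): (e) 50 > 49 — meets.
  Stage 3 carried; the burden shifts to the patient.
Stage 4 (patient, any credible evidence, weight is at least 14): (f) 14 ≥ 14 — meets; (g) 16 ≥ 14 — meets.
  Stage 4 carried; the final stage is satisfied.
Every stage carried; the patient prevails.

stage 4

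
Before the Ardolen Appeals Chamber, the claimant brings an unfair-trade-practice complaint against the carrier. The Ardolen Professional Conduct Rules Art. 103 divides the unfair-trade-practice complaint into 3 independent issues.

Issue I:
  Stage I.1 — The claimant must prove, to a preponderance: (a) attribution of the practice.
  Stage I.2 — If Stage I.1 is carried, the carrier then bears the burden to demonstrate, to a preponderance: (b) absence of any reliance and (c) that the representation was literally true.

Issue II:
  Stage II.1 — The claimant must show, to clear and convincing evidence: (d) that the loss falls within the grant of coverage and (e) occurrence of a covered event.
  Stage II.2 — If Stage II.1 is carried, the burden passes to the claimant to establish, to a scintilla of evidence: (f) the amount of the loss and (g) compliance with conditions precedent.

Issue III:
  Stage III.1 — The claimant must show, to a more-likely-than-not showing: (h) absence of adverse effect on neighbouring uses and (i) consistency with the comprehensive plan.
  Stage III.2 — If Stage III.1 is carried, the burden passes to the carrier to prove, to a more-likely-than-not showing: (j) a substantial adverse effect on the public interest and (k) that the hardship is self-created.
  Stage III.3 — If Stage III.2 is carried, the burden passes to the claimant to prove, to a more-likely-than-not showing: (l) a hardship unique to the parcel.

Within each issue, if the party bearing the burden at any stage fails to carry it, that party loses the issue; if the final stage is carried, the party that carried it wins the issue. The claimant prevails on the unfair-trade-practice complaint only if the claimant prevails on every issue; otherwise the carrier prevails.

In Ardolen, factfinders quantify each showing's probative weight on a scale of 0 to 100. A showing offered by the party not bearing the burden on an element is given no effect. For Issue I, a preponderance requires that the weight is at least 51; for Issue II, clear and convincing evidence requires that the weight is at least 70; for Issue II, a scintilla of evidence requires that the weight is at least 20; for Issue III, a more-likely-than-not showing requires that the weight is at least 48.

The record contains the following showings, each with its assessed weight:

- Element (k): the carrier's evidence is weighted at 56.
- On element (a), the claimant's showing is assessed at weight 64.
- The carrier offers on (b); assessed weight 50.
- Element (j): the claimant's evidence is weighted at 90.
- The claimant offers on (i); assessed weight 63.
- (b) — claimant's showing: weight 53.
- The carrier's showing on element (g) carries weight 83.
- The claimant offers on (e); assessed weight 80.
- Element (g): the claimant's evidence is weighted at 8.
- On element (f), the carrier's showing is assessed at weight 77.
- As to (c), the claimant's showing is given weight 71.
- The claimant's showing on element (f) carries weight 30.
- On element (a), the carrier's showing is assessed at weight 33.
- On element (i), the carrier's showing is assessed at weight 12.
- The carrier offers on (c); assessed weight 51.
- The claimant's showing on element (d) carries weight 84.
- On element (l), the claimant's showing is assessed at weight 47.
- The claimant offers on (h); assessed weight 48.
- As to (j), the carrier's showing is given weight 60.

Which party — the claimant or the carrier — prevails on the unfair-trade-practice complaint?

carrier

— Issue I —
Stage I.1 (claimant, a preponderance, weight is at least 51): (a) 64 (carrier's 33 disregarded) ≥ 51 — meets.
  All elements met. The burden passes to the carrier.
Stage I.2 (carrier, a preponderance, weight is at least 51): (b) 50 (claimant's 53 disregarded) < 51 — fails; (c) 51 (claimant's 71 disregarded) ≥ 51 — meets.
  The carrier does not carry Stage I.2.
The claimant prevails on this issue.
— Issue II —
At Stage II.1 the claimant must meet clear and convincing evidence (weight is at least 70): on (d) the weight is 84, ≥ 70, so (d) meets the standard; on (e) the weight is 80, which does reach 70, so (e) meets the standard.
  Stage II.1 carried; the burden remains with the claimant.
At Stage II.2 the claimant must meet a scintilla of evidence (weight is at least 20): on (f) the weight is 30 (the carrier's 77 is given no effect), ≥ 20, so (f) meets the standard; on (g) the weight is 8 (the carrier's 83 is given no effect), which does not reach 20, so (g) does not meet the standard.
  Not every element is met, so the claimant fails to carry Stage II.2.
The analysis ends at Stage II.2; the carrier prevails on this issue.
— Issue III —
Stage III.1 — burden on claimant; standard: a more-likely-than-not showing (weight is at least 48).
    (h): 48 ≥ 48 [met]
    (i): 63 (carrier's 12 disregarded) ≥ 48 [met]
  All elements met. The burden passes to the carrier.
Stage III.2 — burden on carrier; standard: a more-likely-than-not showing (weight is at least 48).
    (j): 60 (claimant's 90 disregarded) ≥ 48 [met]
    (k): 56 ≥ 48 [met]
  Stage III.2 is satisfied; the onus moves to the claimant.
Stage III.3 — burden on claimant; standard: a more-likely-than-not showing (weight is at least 48).
    (l): 47 < 48 [not met]
  Stage III.3 not carried; the claimant fails its burden.
The carrier prevails on this issue.
Per-issue: Issue I → claimant; Issue II → carrier; Issue III → carrier. The claimant must prevail on every issue; overall, the carrier prevails.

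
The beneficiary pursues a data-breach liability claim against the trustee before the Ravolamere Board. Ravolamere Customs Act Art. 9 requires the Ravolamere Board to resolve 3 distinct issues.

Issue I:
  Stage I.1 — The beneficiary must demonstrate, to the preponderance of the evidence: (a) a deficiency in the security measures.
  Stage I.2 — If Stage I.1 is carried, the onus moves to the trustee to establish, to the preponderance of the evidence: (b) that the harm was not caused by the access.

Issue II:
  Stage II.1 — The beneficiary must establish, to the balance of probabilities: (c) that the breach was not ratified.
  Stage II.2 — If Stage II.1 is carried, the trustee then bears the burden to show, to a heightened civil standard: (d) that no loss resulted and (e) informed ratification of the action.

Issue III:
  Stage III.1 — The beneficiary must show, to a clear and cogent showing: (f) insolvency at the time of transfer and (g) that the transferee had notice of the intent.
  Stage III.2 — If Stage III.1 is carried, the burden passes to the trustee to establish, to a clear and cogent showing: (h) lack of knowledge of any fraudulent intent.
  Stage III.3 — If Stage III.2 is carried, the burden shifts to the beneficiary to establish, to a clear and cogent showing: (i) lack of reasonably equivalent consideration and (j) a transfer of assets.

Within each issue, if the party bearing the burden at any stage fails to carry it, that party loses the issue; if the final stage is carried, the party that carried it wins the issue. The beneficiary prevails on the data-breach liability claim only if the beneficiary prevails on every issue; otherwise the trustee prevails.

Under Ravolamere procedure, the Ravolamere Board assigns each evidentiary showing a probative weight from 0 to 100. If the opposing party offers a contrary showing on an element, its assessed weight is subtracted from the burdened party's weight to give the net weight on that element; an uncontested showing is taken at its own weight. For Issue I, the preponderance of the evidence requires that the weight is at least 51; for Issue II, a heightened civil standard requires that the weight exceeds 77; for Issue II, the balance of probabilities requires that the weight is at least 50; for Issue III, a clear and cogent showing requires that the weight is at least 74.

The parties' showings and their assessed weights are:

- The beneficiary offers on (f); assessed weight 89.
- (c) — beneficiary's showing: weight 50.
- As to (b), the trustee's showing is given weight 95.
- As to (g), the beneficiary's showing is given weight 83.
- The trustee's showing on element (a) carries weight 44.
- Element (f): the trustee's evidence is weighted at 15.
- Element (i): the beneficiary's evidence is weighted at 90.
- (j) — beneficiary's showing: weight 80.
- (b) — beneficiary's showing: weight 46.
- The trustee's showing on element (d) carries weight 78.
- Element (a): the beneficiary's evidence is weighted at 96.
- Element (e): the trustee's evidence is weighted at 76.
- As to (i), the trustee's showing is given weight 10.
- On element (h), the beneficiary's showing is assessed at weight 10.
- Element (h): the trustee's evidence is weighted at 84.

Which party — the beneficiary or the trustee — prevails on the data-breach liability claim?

— Issue I —
Stage I.1 — burden on beneficiary; standard: the preponderance of the evidence (weight is at least 51).
    (a): 96 − 44 = 52 ≥ 51 [met]
  Stage I.1 carried; the burden shifts to the trustee.
Stage I.2 — burden on trustee; standard: the preponderance of the evidence (weight is at least 51).
    (b): 95 − 46 = 49 < 51 [not met]
  The trustee does not carry Stage I.2.
The beneficiary prevails on this issue.
— Issue II —
At Stage II.1 the beneficiary must meet the balance of probabilities (weight is at least 50): on (c) the weight is 50, which does reach 50, so (c) meets the standard.
  Stage II.1 is satisfied; the onus moves to the trustee.
At Stage II.2 the trustee must meet a heightened civil standard (weight exceeds 77): on (d) the weight is 78, > 77, so (d) meets the standard; on (e) the weight is 76, which does not exceed 77, so (e) does not meet the standard.
  Not every element is met, so the trustee fails to carry Stage II.2.
The analysis ends at Stage II.2; the beneficiary prevails on this issue.
— Issue III —
Stage III.1 (beneficiary, a clear and cogent showing, weight is at least 74): (f) net 89−15=74 ≥ 74 — meets; (g) 83 ≥ 74 — meets.
  The beneficiary carries Stage III.1; the trustee now bears the burden.
Stage III.2 (trustee, a clear and cogent showing, weight is at least 74): (h) net 84−10=74 ≥ 74 — meets.
  All elements met. The burden passes to the beneficiary.
Stage III.3 (beneficiary, a clear and cogent showing, weight is at least 74): (i) net 90−10=80 ≥ 74 — meets; (j) 80 ≥ 74 — meets.
  Stage III.3 carried; the final stage is satisfied.
Every stage carried; the beneficiary prevails on this issue.
Per-issue: Issue I → beneficiary; Issue II → beneficiary; Issue III → beneficiary. The beneficiary must prevail on every issue; overall, the beneficiary prevails.

beneficiary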